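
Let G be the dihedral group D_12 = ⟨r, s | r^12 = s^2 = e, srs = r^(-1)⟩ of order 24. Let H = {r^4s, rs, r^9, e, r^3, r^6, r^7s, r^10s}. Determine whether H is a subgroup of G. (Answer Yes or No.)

Yes

|H| = 8 divides |G| = 24, consistent with Lagrange.
H contains the identity, every element's inverse is in H, and H is closed under ·: it is a subgroup.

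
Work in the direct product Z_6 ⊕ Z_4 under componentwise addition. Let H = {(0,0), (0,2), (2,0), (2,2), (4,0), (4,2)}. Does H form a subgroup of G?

Yes

|H| = 6 divides |G| = 24, consistent with Lagrange.
H contains the identity, every element's inverse is in H, and H is closed under +: it is a subgroup.
In fact H = ⟨(2,2)⟩.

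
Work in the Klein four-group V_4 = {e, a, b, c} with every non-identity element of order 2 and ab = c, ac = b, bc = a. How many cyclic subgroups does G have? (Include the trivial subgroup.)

4

Group the elements of G by the cyclic subgroup they generate; each cyclic subgroup of order d accounts for φ(d) elements.
Cyclic subgroups by order — order 1: 1; order 2: 3.
Total: 4.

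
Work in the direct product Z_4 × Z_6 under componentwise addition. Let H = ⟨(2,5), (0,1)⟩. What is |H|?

|⟨(2,5)⟩| = 6 and |⟨(0,1)⟩| = 6, so |H| is a multiple of lcm(6, 6) = 6 and divides |G| = 24.
Closing under the operation: H = {(0,0), (0,1), (0,2), (0,3), (0,4), (0,5), (2,0), (2,1), (2,2), (2,3), (2,4), (2,5)}, so |H| = 12.

12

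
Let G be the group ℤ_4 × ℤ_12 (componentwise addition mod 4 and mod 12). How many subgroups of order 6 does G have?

|G| = 48 and 6 | 48, so subgroups of order 6 are possible by Lagrange.
The subgroups of order 6 are: {(0,0), (0,2), (0,4), (0,6), (0,8), (0,10)}; {(0,0), (0,4), (0,8), (2,0), (2,4), (2,8)}; {(0,0), (0,4), (0,8), (2,2), (2,6), (2,10)}.
So G has 3 subgroups of order 6.

3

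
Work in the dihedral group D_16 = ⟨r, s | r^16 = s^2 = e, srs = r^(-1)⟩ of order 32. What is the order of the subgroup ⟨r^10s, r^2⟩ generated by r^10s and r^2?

16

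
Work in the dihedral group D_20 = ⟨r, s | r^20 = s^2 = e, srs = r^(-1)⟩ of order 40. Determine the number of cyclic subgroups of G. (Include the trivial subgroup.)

26

Group the elements of G by the cyclic subgroup they generate; each cyclic subgroup of order d accounts for φ(d) elements.
Cyclic subgroups by order — order 1: 1; order 2: 21; order 4: 1; order 5: 1; order 10: 1; order 20: 1.
Total: 26.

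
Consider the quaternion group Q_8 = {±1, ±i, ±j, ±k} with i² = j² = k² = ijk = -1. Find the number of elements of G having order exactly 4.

6

The elements of order 4 are: i, -i, j, -j, k, -k.
That's 6.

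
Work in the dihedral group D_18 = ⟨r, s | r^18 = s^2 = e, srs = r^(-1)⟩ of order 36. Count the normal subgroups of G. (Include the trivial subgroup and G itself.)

9

G has 45 subgroups. Checking conjugation-invariance by order — order 1: 1/1 normal; order 2: 1/19 normal; order 3: 1/1 normal; order 4: 0/9 normal; order 6: 1/7 normal; order 9: 1/1 normal; order 12: 0/3 normal; order 18: 3/3 normal; order 36: 1/1 normal.
Total normal subgroups: 9.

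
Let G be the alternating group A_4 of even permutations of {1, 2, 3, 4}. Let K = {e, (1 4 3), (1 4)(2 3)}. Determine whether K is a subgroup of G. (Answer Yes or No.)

(1 4 3) ∈ K but its inverse (1 3 4) ∉ K, so K is not a subgroup.

No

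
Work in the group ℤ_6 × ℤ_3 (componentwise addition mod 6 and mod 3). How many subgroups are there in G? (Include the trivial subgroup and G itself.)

12

|G| = 18, so by Lagrange every subgroup order divides 18. Divisors: 1, 2, 3, 6, 9, 18.
Subgroups by order — order 1: 1; order 2: 1; order 3: 4; order 6: 4; order 9: 1; order 18: 1.
Total: 1 + 1 + 4 + 4 + 1 + 1 = 12.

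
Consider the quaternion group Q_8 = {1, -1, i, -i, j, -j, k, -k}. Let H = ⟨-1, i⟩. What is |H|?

|⟨-1⟩| = 2 and |⟨i⟩| = 4, so |H| is a multiple of lcm(2, 4) = 4 and divides |G| = 8.
Closing under the operation: H = {1, -1, i, -i}, so |H| = 4.

4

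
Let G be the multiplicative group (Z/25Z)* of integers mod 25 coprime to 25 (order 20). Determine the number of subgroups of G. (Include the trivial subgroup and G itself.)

6

|G| = 20, so by Lagrange every subgroup order divides 20. Divisors: 1, 2, 4, 5, 10, 20.
Subgroups by order — order 1: 1; order 2: 1; order 4: 1; order 5: 1; order 10: 1; order 20: 1.
Total: 1 + 1 + 1 + 1 + 1 + 1 = 6.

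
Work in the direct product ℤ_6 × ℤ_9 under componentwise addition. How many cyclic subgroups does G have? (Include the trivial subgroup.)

Each element a generates a cyclic subgroup ⟨a⟩; distinct elements may generate the same one (a cyclic group of order d has φ(d) generators).
Cyclic subgroups by order — order 1: 1; order 2: 1; order 3: 4; order 6: 4; order 9: 3; order 18: 3.
Total: 16.

16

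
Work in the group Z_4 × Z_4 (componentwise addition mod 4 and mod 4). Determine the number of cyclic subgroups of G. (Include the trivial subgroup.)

10

Group the elements of G by the cyclic subgroup they generate; each cyclic subgroup of order d accounts for φ(d) elements.
Cyclic subgroups by order — order 1: 1; order 2: 3; order 4: 6.
Total: 10.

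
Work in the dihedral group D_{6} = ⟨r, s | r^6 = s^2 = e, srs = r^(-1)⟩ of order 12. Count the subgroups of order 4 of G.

3

|G| = 12 and 4 | 12, so subgroups of order 4 are possible by Lagrange.
The subgroups of order 4 are: {e, r^3, r^2s, r^5s}; {e, r^3, s, r^3s}; {e, r^3, rs, r^4s}.
So G has 3 subgroups of order 4.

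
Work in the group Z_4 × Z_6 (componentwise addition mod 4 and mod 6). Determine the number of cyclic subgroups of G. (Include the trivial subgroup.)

Group the elements of G by the cyclic subgroup they generate; each cyclic subgroup of order d accounts for φ(d) elements.
Cyclic subgroups by order — order 1: 1; order 2: 3; order 3: 1; order 4: 2; order 6: 3; order 12: 2.
Total: 12.

12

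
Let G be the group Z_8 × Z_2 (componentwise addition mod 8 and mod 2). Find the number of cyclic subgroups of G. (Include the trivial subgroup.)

8

A cyclic subgroup of order d is generated by each of its φ(d) elements of order d, so the cyclic subgroups of order d number (#elements of order d)/φ(d).
Cyclic subgroups by order — order 1: 1; order 2: 3; order 4: 2; order 8: 2.
Total: 8.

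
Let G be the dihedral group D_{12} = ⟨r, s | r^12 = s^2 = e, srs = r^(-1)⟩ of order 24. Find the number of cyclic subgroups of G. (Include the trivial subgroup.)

18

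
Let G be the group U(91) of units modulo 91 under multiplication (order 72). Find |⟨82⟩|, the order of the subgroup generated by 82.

Compute successive powers of 82 mod 91: 82, 81, 90, 9, 10, 1; 82^6 ≡ 1 (mod 91).
So |⟨82⟩| = 6.

6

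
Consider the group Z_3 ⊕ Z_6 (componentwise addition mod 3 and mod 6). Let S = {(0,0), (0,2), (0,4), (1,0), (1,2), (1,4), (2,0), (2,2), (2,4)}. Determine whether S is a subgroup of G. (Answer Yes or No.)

Yes

|S| = 9 divides |G| = 18, consistent with Lagrange.
S contains the identity, every element's inverse is in S, and S is closed under +: it is a subgroup.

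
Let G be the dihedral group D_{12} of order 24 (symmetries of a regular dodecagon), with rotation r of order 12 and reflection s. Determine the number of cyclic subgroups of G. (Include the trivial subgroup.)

18

Each element a generates a cyclic subgroup ⟨a⟩; distinct elements may generate the same one (a cyclic group of order d has φ(d) generators).
Cyclic subgroups by order — order 1: 1; order 2: 13; order 3: 1; order 4: 1; order 6: 1; order 12: 1.
Total: 18.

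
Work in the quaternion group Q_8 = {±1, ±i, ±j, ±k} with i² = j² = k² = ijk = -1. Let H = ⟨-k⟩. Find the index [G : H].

|⟨-k⟩| = 4 and |G| = 8.
By Lagrange, [G : H] = |G|/|H| = 8/4 = 2.

2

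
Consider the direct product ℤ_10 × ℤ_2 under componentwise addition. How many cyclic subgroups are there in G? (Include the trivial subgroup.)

Each element a generates a cyclic subgroup ⟨a⟩; distinct elements may generate the same one (a cyclic group of order d has φ(d) generators).
Cyclic subgroups by order — order 1: 1; order 2: 3; order 5: 1; order 10: 3.
Total: 8.

8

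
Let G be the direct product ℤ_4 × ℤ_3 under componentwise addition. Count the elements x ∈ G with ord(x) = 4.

2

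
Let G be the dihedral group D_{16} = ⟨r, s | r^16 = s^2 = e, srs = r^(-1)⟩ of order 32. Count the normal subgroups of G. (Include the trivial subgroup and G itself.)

8

G has 36 subgroups. Checking conjugation-invariance by order — order 1: 1/1 normal; order 2: 1/17 normal; order 4: 1/9 normal; order 8: 1/5 normal; order 16: 3/3 normal; order 32: 1/1 normal.
Total normal subgroups: 8.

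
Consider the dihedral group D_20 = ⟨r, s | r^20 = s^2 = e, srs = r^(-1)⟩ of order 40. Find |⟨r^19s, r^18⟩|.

20

|⟨r^19s⟩| = 2 and |⟨r^18⟩| = 10, so |H| is a multiple of lcm(2, 10) = 10 and divides |G| = 40.
Closing under the operation: H = {e, r^2, r^4, r^6, r^8, r^10, r^12, r^14, r^16, r^18, rs, r^3s, r^5s, r^7s, r^9s, r^11s, r^13s, r^15s, r^17s, r^19s}, so |H| = 20.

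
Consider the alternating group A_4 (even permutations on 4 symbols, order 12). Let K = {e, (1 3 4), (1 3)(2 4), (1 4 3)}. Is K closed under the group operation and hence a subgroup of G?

No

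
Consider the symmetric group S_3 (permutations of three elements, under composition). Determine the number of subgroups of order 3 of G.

|G| = 6 and 3 | 6, so subgroups of order 3 are possible by Lagrange.
The subgroups of order 3 are: {e, (1 2 3), (1 3 2)}.
So G has 1 subgroup of order 3.

1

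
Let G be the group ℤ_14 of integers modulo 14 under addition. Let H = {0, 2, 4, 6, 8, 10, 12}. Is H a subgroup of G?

|H| = 7 divides |G| = 14, consistent with Lagrange.
H contains the identity, every element's inverse is in H, and H is closed under +: it is a subgroup.
In fact H = ⟨2⟩.

Yes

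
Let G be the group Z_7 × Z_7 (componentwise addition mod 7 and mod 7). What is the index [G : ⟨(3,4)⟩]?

|⟨(3,4)⟩| = 7 and |G| = 49.
By Lagrange, [G : H] = |G|/|H| = 49/7 = 7.

7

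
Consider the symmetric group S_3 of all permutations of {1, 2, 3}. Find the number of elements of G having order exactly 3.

The elements of order 3 are: (1 2 3), (1 3 2).
That's 2.

2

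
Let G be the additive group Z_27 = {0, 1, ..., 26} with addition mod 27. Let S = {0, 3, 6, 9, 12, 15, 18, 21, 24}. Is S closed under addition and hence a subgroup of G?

Yes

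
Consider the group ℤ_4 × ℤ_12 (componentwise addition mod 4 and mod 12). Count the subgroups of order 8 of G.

|G| = 48 and 8 | 48, so subgroups of order 8 are possible by Lagrange.
The subgroups of order 8 are: {(0,0), (0,3), (0,6), (0,9), (2,0), (2,3), (2,6), (2,9)}; {(0,0), (0,6), (1,0), (1,6), (2,0), (2,6), (3,0), (3,6)}; {(0,0), (0,6), (1,3), (1,9), (2,0), (2,6), (3,3), (3,9)}.
So G has 3 subgroups of order 8.

3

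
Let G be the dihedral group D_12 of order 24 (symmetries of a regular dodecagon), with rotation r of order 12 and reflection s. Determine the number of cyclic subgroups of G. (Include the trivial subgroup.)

18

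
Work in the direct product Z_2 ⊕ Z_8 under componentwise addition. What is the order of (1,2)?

4

The order of (1,2) in Z_2 × Z_8 is lcm(ord(1) in Z_2, ord(2) in Z_8).
ord(1) = 2 and ord(2) = 4, so |⟨(1,2)⟩| = lcm(2, 4) = 4.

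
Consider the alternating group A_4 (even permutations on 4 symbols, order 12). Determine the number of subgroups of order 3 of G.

4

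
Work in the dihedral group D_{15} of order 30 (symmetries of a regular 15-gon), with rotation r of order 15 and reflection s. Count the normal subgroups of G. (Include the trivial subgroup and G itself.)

G has 28 subgroups. Checking conjugation-invariance by order — order 1: 1/1 normal; order 2: 0/15 normal; order 3: 1/1 normal; order 5: 1/1 normal; order 6: 0/5 normal; order 10: 0/3 normal; order 15: 1/1 normal; order 30: 1/1 normal.
Total normal subgroups: 5.

5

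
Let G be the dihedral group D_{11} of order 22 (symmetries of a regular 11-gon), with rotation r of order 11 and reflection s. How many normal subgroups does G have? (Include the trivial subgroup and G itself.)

3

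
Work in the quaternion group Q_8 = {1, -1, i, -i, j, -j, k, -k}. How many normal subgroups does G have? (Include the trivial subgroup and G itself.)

6

G has 6 subgroups. Checking conjugation-invariance by order — order 1: 1/1 normal; order 2: 1/1 normal; order 4: 3/3 normal; order 8: 1/1 normal.
Total normal subgroups: 6.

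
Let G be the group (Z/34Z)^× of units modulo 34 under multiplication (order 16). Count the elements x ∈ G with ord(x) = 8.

4

The elements of order 8 are: 9, 15, 19, 25.
That's 4.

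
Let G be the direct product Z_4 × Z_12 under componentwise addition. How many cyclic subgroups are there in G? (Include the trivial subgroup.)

Group the elements of G by the cyclic subgroup they generate; each cyclic subgroup of order d accounts for φ(d) elements.
Cyclic subgroups by order — order 1: 1; order 2: 3; order 3: 1; order 4: 6; order 6: 3; order 12: 6.
Total: 20.

20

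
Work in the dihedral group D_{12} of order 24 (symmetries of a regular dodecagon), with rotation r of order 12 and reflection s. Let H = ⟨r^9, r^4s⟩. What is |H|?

8

|⟨r^9⟩| = 4 and |⟨r^4s⟩| = 2, so |H| is a multiple of lcm(4, 2) = 4 and divides |G| = 24.
Closing under the operation: H = {e, r^3, r^6, r^9, rs, r^4s, r^7s, r^10s}, so |H| = 8.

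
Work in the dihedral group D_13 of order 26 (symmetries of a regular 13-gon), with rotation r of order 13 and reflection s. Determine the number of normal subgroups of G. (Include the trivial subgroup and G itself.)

3

G has 16 subgroups. Checking conjugation-invariance by order — order 1: 1/1 normal; order 2: 0/13 normal; order 13: 1/1 normal; order 26: 1/1 normal.
Total normal subgroups: 3.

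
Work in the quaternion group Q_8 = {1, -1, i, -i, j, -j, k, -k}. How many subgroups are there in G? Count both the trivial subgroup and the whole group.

6

|G| = 8, so by Lagrange every subgroup order divides 8. Divisors: 1, 2, 4, 8.
Subgroups by order — order 1: 1; order 2: 1; order 4: 3; order 8: 1.
Total: 1 + 1 + 3 + 1 = 6.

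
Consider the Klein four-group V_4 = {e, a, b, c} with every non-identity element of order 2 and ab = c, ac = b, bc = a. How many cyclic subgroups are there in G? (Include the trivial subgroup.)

4

Group the elements of G by the cyclic subgroup they generate; each cyclic subgroup of order d accounts for φ(d) elements.
Cyclic subgroups by order — order 1: 1; order 2: 3.
Total: 4.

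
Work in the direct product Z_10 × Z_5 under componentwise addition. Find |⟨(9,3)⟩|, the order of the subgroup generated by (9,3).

10

The order of (9,3) in Z_10 × Z_5 is lcm(ord(9) in Z_10, ord(3) in Z_5).
ord(9) = 10 and ord(3) = 5, so |⟨(9,3)⟩| = lcm(10, 5) = 10.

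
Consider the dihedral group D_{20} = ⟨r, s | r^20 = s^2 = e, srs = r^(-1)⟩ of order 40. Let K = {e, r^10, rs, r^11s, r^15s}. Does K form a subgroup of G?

Closure fails: r^11s · r^15s = r^16 ∉ K. So K is not a subgroup.

No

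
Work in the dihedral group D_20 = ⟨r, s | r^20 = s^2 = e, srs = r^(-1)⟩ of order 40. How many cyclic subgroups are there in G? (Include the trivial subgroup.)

26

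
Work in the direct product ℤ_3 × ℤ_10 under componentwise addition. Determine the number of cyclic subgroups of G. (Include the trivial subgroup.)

8

A cyclic subgroup of order d is generated by each of its φ(d) elements of order d, so the cyclic subgroups of order d number (#elements of order d)/φ(d).
Cyclic subgroups by order — order 1: 1; order 2: 1; order 3: 1; order 5: 1; order 6: 1; order 10: 1; order 15: 1; order 30: 1.
Total: 8.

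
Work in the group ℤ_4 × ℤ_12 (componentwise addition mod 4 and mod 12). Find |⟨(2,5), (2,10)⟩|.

|⟨(2,5)⟩| = 12 and |⟨(2,10)⟩| = 6, so |H| is a multiple of lcm(12, 6) = 12 and divides |G| = 48.
Closing under the operation: H = {(0,0), (0,1), (0,2), (0,3), (0,4), (0,5), (0,6), (0,7), (0,8), (0,9), (0,10), (0,11), (2,0), (2,1), (2,2), (2,3), (2,4), (2,5), (2,6), (2,7), (2,8), (2,9), (2,10), (2,11)}, so |H| = 24.

24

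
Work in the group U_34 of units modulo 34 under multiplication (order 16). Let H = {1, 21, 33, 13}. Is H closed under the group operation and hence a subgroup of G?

Yes

|H| = 4 divides |G| = 16, consistent with Lagrange.
H contains the identity, every element's inverse is in H, and H is closed under ·: it is a subgroup.
In fact H = ⟨21⟩.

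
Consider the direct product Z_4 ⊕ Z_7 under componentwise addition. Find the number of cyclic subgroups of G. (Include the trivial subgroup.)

6

Each element a generates a cyclic subgroup ⟨a⟩; distinct elements may generate the same one (a cyclic group of order d has φ(d) generators).
Cyclic subgroups by order — order 1: 1; order 2: 1; order 4: 1; order 7: 1; order 14: 1; order 28: 1.
Total: 6.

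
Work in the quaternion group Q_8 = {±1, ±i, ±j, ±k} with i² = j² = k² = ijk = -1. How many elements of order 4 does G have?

The elements of order 4 are: i, -i, j, -j, k, -k.
That's 6.

6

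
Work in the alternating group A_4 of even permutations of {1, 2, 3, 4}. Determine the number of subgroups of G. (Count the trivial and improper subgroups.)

10

|G| = 12, so by Lagrange every subgroup order divides 12. Divisors: 1, 2, 3, 4, 6, 12.
Subgroups by order — order 1: 1; order 2: 3; order 3: 4; order 4: 1; order 6: 0; order 12: 1.
Total: 1 + 3 + 4 + 1 + 0 + 1 = 10.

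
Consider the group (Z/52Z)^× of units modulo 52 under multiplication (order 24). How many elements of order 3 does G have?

The elements of order 3 are: 9, 29.
That's 2.

2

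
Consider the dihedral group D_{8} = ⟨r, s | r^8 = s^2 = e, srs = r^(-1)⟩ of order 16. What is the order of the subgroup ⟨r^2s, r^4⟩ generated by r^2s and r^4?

4

|⟨r^2s⟩| = 2 and |⟨r^4⟩| = 2, so |H| is a multiple of lcm(2, 2) = 2 and divides |G| = 16.
Closing under the operation: H = {e, r^4, r^2s, r^6s}, so |H| = 4.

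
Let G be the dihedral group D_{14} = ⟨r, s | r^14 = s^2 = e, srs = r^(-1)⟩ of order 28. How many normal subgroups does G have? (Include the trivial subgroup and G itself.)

G has 28 subgroups. Checking conjugation-invariance by order — order 1: 1/1 normal; order 2: 1/15 normal; order 4: 0/7 normal; order 7: 1/1 normal; order 14: 3/3 normal; order 28: 1/1 normal.
Total normal subgroups: 7.

7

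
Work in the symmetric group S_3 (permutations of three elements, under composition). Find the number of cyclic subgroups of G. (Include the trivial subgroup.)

5

Each element a generates a cyclic subgroup ⟨a⟩; distinct elements may generate the same one (a cyclic group of order d has φ(d) generators).
Cyclic subgroups by order — order 1: 1; order 2: 3; order 3: 1.
Total: 5.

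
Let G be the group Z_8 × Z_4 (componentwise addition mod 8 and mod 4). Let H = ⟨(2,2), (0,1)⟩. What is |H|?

16

|⟨(2,2)⟩| = 4 and |⟨(0,1)⟩| = 4, so |H| is a multiple of lcm(4, 4) = 4 and divides |G| = 32.
Closing under the operation: H = {(0,0), (0,1), (0,2), (0,3), (2,0), (2,1), (2,2), (2,3), (4,0), (4,1), (4,2), (4,3), (6,0), (6,1), (6,2), (6,3)}, so |H| = 16.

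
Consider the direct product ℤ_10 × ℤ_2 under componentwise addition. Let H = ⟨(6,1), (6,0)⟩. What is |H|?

|⟨(6,1)⟩| = 10 and |⟨(6,0)⟩| = 5, so |H| is a multiple of lcm(10, 5) = 10 and divides |G| = 20.
Closing under the operation: H = {(0,0), (0,1), (2,0), (2,1), (4,0), (4,1), (6,0), (6,1), (8,0), (8,1)}, so |H| = 10.

10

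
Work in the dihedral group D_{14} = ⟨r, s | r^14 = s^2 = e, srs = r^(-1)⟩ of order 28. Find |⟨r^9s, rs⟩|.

|⟨r^9s⟩| = 2 and |⟨rs⟩| = 2, so |H| is a multiple of lcm(2, 2) = 2 and divides |G| = 28.
Closing under the operation: H = {e, r^2, r^4, r^6, r^8, r^10, r^12, rs, r^3s, r^5s, r^7s, r^9s, r^11s, r^13s}, so |H| = 14.

14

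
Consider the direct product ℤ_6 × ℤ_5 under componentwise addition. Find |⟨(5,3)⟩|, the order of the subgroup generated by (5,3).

30

The order of (5,3) in Z_6 × Z_5 is lcm(ord(5) in Z_6, ord(3) in Z_5).
ord(5) = 6 and ord(3) = 5, so |⟨(5,3)⟩| = lcm(6, 5) = 30.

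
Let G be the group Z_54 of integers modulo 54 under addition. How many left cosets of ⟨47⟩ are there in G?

1

|⟨47⟩| = 54 and |G| = 54.
By Lagrange, [G : H] = |G|/|H| = 54/54 = 1.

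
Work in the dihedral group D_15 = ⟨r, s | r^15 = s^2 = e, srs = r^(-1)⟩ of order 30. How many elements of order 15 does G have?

8

The elements of order 15 are: r, r^2, r^4, r^7, r^8, r^11, r^13, r^14.
That's 8.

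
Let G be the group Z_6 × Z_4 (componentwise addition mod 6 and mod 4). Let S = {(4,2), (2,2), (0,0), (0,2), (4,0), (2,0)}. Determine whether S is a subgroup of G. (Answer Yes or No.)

|S| = 6 divides |G| = 24, consistent with Lagrange.
S contains the identity, every element's inverse is in S, and S is closed under +: it is a subgroup.
In fact S = ⟨(2,2)⟩.

Yes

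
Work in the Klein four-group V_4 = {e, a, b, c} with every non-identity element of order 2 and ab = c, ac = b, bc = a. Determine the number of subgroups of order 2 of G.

3

|G| = 4 and 2 | 4, so subgroups of order 2 are possible by Lagrange.
The subgroups of order 2 are: {e, a}; {e, b}; {e, c}.
So G has 3 subgroups of order 2.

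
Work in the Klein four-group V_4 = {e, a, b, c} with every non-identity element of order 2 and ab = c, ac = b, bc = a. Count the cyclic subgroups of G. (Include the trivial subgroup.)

4

A cyclic subgroup of order d is generated by each of its φ(d) elements of order d, so the cyclic subgroups of order d number (#elements of order d)/φ(d).
Cyclic subgroups by order — order 1: 1; order 2: 3.
Total: 4.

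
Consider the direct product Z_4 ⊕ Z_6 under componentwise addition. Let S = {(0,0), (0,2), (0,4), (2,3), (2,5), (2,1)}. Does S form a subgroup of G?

|S| = 6 divides |G| = 24, consistent with Lagrange.
S contains the identity, every element's inverse is in S, and S is closed under +: it is a subgroup.
In fact S = ⟨(2,1)⟩.

Yes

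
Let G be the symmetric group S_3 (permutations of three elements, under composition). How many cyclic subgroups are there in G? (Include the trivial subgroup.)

5

Group the elements of G by the cyclic subgroup they generate; each cyclic subgroup of order d accounts for φ(d) elements.
Cyclic subgroups by order — order 1: 1; order 2: 3; order 3: 1.
Total: 5.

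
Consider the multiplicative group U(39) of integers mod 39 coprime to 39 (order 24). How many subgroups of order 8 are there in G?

|G| = 24 and 8 | 24, so subgroups of order 8 are possible by Lagrange.
The subgroups of order 8 are: {1, 5, 8, 14, 25, 31, 34, 38}.
So G has 1 subgroup of order 8.

1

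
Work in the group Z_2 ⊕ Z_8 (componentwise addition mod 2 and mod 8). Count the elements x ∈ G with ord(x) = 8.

An element (a,b) has order lcm(ord(a), ord(b)); count pairs with lcm equal to 8.
Enumerating gives 8 such elements.

8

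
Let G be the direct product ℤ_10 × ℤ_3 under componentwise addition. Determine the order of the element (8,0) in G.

The order of (8,0) in Z_10 × Z_3 is lcm(ord(8) in Z_10, ord(0) in Z_3).
ord(8) = 5 and ord(0) = 1, so |⟨(8,0)⟩| = lcm(5, 1) = 5.

5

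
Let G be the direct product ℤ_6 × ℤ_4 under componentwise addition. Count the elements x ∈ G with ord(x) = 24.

0

An element (a,b) has order lcm(ord(a), ord(b)); count pairs with lcm equal to 24.
Enumerating gives 0 such elements.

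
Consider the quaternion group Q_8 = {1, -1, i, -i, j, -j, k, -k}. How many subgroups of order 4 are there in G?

|G| = 8 and 4 | 8, so subgroups of order 4 are possible by Lagrange.
The subgroups of order 4 are: {1, -1, i, -i}; {1, -1, j, -j}; {1, -1, k, -k}.
So G has 3 subgroups of order 4.

3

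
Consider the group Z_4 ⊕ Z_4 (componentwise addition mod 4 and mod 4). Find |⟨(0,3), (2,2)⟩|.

|⟨(0,3)⟩| = 4 and |⟨(2,2)⟩| = 2, so |H| is a multiple of lcm(4, 2) = 4 and divides |G| = 16.
Closing under the operation: H = {(0,0), (0,1), (0,2), (0,3), (2,0), (2,1), (2,2), (2,3)}, so |H| = 8.

8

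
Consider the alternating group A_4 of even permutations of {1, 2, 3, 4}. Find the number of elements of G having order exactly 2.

3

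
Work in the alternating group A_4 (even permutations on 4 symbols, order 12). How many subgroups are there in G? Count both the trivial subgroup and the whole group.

|G| = 12, so by Lagrange every subgroup order divides 12. Divisors: 1, 2, 3, 4, 6, 12.
Subgroups by order — order 1: 1; order 2: 3; order 3: 4; order 4: 1; order 6: 0; order 12: 1.
Total: 1 + 3 + 4 + 1 + 0 + 1 = 10.

10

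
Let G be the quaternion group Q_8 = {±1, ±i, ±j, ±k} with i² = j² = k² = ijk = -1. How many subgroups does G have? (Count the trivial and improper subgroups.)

|G| = 8, so by Lagrange every subgroup order divides 8. Divisors: 1, 2, 4, 8.
Subgroups by order — order 1: 1; order 2: 1; order 4: 3; order 8: 1.
Total: 1 + 1 + 3 + 1 = 6.

6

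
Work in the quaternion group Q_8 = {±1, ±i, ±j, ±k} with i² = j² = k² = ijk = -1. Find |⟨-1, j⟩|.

4

|⟨-1⟩| = 2 and |⟨j⟩| = 4, so |H| is a multiple of lcm(2, 4) = 4 and divides |G| = 8.
Closing under the operation: H = {1, -1, j, -j}, so |H| = 4.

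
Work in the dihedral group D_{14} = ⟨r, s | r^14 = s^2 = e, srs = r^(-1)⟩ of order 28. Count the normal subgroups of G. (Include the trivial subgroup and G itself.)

7

G has 28 subgroups. Checking conjugation-invariance by order — order 1: 1/1 normal; order 2: 1/15 normal; order 4: 0/7 normal; order 7: 1/1 normal; order 14: 3/3 normal; order 28: 1/1 normal.
Total normal subgroups: 7.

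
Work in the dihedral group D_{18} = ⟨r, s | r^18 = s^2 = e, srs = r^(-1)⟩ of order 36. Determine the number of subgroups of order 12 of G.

3

|G| = 36 and 12 | 36, so subgroups of order 12 are possible by Lagrange.
The subgroups of order 12 are: {e, r^3, r^6, r^9, r^12, r^15, rs, r^4s, r^7s, r^10s, r^13s, r^16s}; {e, r^3, r^6, r^9, r^12, r^15, r^2s, r^5s, r^8s, r^11s, r^14s, r^17s}; {e, r^3, r^6, r^9, r^12, r^15, s, r^3s, r^6s, r^9s, r^12s, r^15s}.
So G has 3 subgroups of order 12.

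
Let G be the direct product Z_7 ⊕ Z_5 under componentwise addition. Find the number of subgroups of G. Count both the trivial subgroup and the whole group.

|G| = 35, so by Lagrange every subgroup order divides 35. Divisors: 1, 5, 7, 35.
Subgroups by order — order 1: 1; order 5: 1; order 7: 1; order 35: 1.
Total: 1 + 1 + 1 + 1 = 4.

4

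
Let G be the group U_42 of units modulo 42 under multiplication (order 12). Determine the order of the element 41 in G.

2

Compute successive powers of 41 mod 42: 41, 1; 41^2 ≡ 1 (mod 42).
So |⟨41⟩| = 2.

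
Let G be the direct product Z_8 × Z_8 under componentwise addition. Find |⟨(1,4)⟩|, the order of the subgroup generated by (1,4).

The order of (1,4) in Z_8 × Z_8 is lcm(ord(1) in Z_8, ord(4) in Z_8).
ord(1) = 8 and ord(4) = 2, so |⟨(1,4)⟩| = lcm(8, 2) = 8.

8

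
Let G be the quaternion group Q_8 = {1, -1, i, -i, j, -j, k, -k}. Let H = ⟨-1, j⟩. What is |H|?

|⟨-1⟩| = 2 and |⟨j⟩| = 4, so |H| is a multiple of lcm(2, 4) = 4 and divides |G| = 8.
Closing under the operation: H = {1, -1, j, -j}, so |H| = 4.

4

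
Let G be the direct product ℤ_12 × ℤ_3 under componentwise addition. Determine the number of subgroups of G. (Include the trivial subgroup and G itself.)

|G| = 36, so by Lagrange every subgroup order divides 36. Divisors: 1, 2, 3, 4, 6, 9, 12, 18, 36.
Subgroups by order — order 1: 1; order 2: 1; order 3: 4; order 4: 1; order 6: 4; order 9: 1; order 12: 4; order 18: 1; order 36: 1.
Total: 1 + 1 + 4 + 1 + 4 + 1 + 4 + 1 + 1 = 18.

18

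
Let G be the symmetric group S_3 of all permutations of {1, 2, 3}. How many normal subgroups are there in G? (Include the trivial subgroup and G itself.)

3

G has 6 subgroups. Checking conjugation-invariance by order — order 1: 1/1 normal; order 2: 0/3 normal; order 3: 1/1 normal; order 6: 1/1 normal.
Total normal subgroups: 3.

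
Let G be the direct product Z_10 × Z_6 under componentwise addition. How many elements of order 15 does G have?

An element (a,b) has order lcm(ord(a), ord(b)); count pairs with lcm equal to 15.
Enumerating gives 8 such elements.

8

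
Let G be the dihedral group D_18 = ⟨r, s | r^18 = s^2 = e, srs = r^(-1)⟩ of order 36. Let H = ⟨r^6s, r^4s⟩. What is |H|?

18

|⟨r^6s⟩| = 2 and |⟨r^4s⟩| = 2, so |H| is a multiple of lcm(2, 2) = 2 and divides |G| = 36.
Closing under the operation: H = {e, r^2, r^4, r^6, r^8, r^10, r^12, r^14, r^16, s, r^2s, r^4s, r^6s, r^8s, r^10s, r^12s, r^14s, r^16s}, so |H| = 18.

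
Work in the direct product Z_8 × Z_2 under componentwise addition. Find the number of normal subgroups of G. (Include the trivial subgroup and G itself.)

11

G is abelian, so every subgroup is normal.
G has 11 subgroups in total, hence 11 normal subgroups.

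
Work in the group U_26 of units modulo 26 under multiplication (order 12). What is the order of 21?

Compute successive powers of 21 mod 26: 21, 25, 5, 1; 21^4 ≡ 1 (mod 26).
So |⟨21⟩| = 4.

4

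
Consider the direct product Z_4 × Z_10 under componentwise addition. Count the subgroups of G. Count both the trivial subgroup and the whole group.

16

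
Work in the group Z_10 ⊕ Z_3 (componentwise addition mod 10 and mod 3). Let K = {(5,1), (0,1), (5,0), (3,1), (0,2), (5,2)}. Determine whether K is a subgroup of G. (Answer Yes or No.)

The identity (0,0) ∉ K, so K is not a subgroup.

No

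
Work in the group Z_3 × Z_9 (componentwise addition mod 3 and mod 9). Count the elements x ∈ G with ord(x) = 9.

18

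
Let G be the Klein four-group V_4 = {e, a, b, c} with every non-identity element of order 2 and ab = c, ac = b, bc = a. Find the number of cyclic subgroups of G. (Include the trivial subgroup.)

4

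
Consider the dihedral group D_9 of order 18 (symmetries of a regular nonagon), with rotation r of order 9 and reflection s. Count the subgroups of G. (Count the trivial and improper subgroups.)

16

|G| = 18, so by Lagrange every subgroup order divides 18. Divisors: 1, 2, 3, 6, 9, 18.
Subgroups by order — order 1: 1; order 2: 9; order 3: 1; order 6: 3; order 9: 1; order 18: 1.
Total: 1 + 9 + 1 + 3 + 1 + 1 = 16.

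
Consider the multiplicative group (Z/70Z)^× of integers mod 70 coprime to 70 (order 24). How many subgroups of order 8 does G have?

1

|G| = 24 and 8 | 24, so subgroups of order 8 are possible by Lagrange.
The subgroups of order 8 are: {1, 13, 27, 29, 41, 43, 57, 69}.
So G has 1 subgroup of order 8.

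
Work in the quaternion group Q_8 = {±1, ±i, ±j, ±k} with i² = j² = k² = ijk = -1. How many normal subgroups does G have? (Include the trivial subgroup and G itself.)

6

G has 6 subgroups. Checking conjugation-invariance by order — order 1: 1/1 normal; order 2: 1/1 normal; order 4: 3/3 normal; order 8: 1/1 normal.
Total normal subgroups: 6.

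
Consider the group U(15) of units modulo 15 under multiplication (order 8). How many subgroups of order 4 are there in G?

3

|G| = 8 and 4 | 8, so subgroups of order 4 are possible by Lagrange.
The subgroups of order 4 are: {1, 4, 11, 14}; {1, 4, 7, 13}; {1, 2, 4, 8}.
So G has 3 subgroups of order 4.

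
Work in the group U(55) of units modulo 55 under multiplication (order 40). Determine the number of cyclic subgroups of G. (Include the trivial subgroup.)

12

A cyclic subgroup of order d is generated by each of its φ(d) elements of order d, so the cyclic subgroups of order d number (#elements of order d)/φ(d).
Cyclic subgroups by order — order 1: 1; order 2: 3; order 4: 2; order 5: 1; order 10: 3; order 20: 2.
Total: 12.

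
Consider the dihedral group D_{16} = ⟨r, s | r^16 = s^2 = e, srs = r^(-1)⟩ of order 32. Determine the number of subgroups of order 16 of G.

3

|G| = 32 and 16 | 32, so subgroups of order 16 are possible by Lagrange.
The subgroups of order 16 are: {e, r, r^2, r^3, r^4, r^5, r^6, r^7, r^8, r^9, r^10, r^11, r^12, r^13, r^14, r^15}; {e, r^2, r^4, r^6, r^8, r^10, r^12, r^14, s, r^2s, r^4s, r^6s, r^8s, r^10s, r^12s, r^14s}; {e, r^2, r^4, r^6, r^8, r^10, r^12, r^14, rs, r^3s, r^5s, r^7s, r^9s, r^11s, r^13s, r^15s}.
So G has 3 subgroups of order 16.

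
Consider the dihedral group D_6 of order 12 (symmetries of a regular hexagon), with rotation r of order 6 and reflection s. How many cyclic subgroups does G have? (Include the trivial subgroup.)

10

Each element a generates a cyclic subgroup ⟨a⟩; distinct elements may generate the same one (a cyclic group of order d has φ(d) generators).
Cyclic subgroups by order — order 1: 1; order 2: 7; order 3: 1; order 6: 1.
Total: 10.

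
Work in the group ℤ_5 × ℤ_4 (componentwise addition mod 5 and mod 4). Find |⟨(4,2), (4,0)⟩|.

10

|⟨(4,2)⟩| = 10 and |⟨(4,0)⟩| = 5, so |H| is a multiple of lcm(10, 5) = 10 and divides |G| = 20.
Closing under the operation: H = {(0,0), (0,2), (1,0), (1,2), (2,0), (2,2), (3,0), (3,2), (4,0), (4,2)}, so |H| = 10.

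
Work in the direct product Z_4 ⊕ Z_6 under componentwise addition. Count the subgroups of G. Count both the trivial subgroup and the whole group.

|G| = 24, so by Lagrange every subgroup order divides 24. Divisors: 1, 2, 3, 4, 6, 8, 12, 24.
Subgroups by order — order 1: 1; order 2: 3; order 3: 1; order 4: 3; order 6: 3; order 8: 1; order 12: 3; order 24: 1.
Total: 1 + 3 + 1 + 3 + 3 + 1 + 3 + 1 = 16.

16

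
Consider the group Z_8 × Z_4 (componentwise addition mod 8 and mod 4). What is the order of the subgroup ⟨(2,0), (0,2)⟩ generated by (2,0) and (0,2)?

8

|⟨(2,0)⟩| = 4 and |⟨(0,2)⟩| = 2, so |H| is a multiple of lcm(4, 2) = 4 and divides |G| = 32.
Closing under the operation: H = {(0,0), (0,2), (2,0), (2,2), (4,0), (4,2), (6,0), (6,2)}, so |H| = 8.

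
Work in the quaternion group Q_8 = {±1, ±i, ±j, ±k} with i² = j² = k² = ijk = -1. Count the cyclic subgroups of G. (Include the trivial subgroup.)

Group the elements of G by the cyclic subgroup they generate; each cyclic subgroup of order d accounts for φ(d) elements.
Cyclic subgroups by order — order 1: 1; order 2: 1; order 4: 3.
Total: 5.

5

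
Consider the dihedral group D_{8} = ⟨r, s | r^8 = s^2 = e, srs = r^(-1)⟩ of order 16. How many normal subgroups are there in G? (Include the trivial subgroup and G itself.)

7

G has 19 subgroups. Checking conjugation-invariance by order — order 1: 1/1 normal; order 2: 1/9 normal; order 4: 1/5 normal; order 8: 3/3 normal; order 16: 1/1 normal.
Total normal subgroups: 7.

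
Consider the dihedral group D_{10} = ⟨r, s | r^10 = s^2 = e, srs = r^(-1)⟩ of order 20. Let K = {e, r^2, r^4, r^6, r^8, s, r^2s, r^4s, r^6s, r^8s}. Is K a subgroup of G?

Yes

|K| = 10 divides |G| = 20, consistent with Lagrange.
K contains the identity, every element's inverse is in K, and K is closed under ·: it is a subgroup.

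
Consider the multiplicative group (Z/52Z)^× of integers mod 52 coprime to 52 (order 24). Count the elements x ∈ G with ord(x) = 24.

0

No element of G has order 24 (even though 24 | 24).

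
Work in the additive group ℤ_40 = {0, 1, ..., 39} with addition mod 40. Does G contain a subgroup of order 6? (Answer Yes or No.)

No

6 does not divide |G| = 40, so by Lagrange no subgroup of order 6 exists.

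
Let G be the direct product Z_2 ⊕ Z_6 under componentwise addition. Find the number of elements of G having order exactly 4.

An element (a,b) has order lcm(ord(a), ord(b)); count pairs with lcm equal to 4.
Enumerating gives 0 such elements.

0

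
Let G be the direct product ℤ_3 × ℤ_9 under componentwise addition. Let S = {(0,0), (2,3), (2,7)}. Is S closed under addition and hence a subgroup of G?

No

(2,3) ∈ S but its inverse (1,6) ∉ S, so S is not a subgroup.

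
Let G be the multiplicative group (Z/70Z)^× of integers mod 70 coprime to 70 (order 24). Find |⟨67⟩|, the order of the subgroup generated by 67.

12

Compute successive powers of 67 mod 70: 67, 9, 43, 11, 37, 29, 53, 51, …; 67^12 ≡ 1 (mod 70).
So |⟨67⟩| = 12.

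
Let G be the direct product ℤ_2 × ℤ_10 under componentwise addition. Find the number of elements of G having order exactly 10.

12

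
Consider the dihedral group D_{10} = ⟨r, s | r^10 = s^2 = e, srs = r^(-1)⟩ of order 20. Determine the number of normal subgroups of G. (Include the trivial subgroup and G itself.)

7

G has 22 subgroups. Checking conjugation-invariance by order — order 1: 1/1 normal; order 2: 1/11 normal; order 4: 0/5 normal; order 5: 1/1 normal; order 10: 3/3 normal; order 20: 1/1 normal.
Total normal subgroups: 7.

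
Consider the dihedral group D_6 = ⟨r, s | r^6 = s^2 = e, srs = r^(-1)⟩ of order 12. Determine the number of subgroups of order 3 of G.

|G| = 12 and 3 | 12, so subgroups of order 3 are possible by Lagrange.
The subgroups of order 3 are: {e, r^2, r^4}.
So G has 1 subgroup of order 3.

1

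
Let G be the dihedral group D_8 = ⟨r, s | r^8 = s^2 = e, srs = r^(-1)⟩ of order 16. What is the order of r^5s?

2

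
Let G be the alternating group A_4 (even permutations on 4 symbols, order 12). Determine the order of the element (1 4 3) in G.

Computing powers of (1 4 3): the smallest k with ((1 4 3))^k = e is k = 3.

3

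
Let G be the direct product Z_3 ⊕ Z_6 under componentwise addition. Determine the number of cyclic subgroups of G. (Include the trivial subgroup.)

Group the elements of G by the cyclic subgroup they generate; each cyclic subgroup of order d accounts for φ(d) elements.
Cyclic subgroups by order — order 1: 1; order 2: 1; order 3: 4; order 6: 4.
Total: 10.

10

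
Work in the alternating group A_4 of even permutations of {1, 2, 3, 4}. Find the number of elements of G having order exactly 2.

3

The elements of order 2 are: (1 2)(3 4), (1 3)(2 4), (1 4)(2 3).
That's 3.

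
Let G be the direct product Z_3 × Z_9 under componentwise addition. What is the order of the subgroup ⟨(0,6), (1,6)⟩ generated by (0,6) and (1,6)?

9

|⟨(0,6)⟩| = 3 and |⟨(1,6)⟩| = 3, so |H| is a multiple of lcm(3, 3) = 3 and divides |G| = 27.
Closing under the operation: H = {(0,0), (0,3), (0,6), (1,0), (1,3), (1,6), (2,0), (2,3), (2,6)}, so |H| = 9.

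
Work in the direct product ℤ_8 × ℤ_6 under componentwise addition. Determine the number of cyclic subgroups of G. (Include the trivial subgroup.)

16

Group the elements of G by the cyclic subgroup they generate; each cyclic subgroup of order d accounts for φ(d) elements.
Cyclic subgroups by order — order 1: 1; order 2: 3; order 3: 1; order 4: 2; order 6: 3; order 8: 2; order 12: 2; order 24: 2.
Total: 16.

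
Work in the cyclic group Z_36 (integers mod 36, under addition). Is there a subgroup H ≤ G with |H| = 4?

4 | 36. A subgroup of order 4 is {0, 9, 18, 27}.

Yes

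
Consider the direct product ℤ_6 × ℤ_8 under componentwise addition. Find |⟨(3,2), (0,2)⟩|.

8

|⟨(3,2)⟩| = 4 and |⟨(0,2)⟩| = 4, so |H| is a multiple of lcm(4, 4) = 4 and divides |G| = 48.
Closing under the operation: H = {(0,0), (0,2), (0,4), (0,6), (3,0), (3,2), (3,4), (3,6)}, so |H| = 8.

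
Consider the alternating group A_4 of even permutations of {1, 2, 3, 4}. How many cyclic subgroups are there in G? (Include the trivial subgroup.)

A cyclic subgroup of order d is generated by each of its φ(d) elements of order d, so the cyclic subgroups of order d number (#elements of order d)/φ(d).
Cyclic subgroups by order — order 1: 1; order 2: 3; order 3: 4.
Total: 8.

8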